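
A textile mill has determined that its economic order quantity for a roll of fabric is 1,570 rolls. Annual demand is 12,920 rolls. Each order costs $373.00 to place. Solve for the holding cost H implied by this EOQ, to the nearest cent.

Squaring Q* = √(2DS/H) gives Q*² = 2DS/H.
From Q* = √(2DS/H): H = 2DS / Q*² = 2 × 12,920 × 373 / 1,570² = 3.9102.

H ≈ $3.91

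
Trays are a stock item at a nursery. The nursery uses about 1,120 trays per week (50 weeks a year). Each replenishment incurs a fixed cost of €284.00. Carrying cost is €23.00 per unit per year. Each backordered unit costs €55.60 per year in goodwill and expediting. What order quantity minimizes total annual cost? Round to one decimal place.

Annual demand D = 1,120 × 50 = 56,000.
With planned backorders, Q* = √(2DS/H) · √((H+B)/B).
√(2DS/H) = √(2 × 56,000 × 284 / 23) = 1175.992.
√((H+B)/B) = √((23+55.6)/55.6) = 1.1890.
Q* ≈ 1398.228.

Q* ≈ 1,398.2 trays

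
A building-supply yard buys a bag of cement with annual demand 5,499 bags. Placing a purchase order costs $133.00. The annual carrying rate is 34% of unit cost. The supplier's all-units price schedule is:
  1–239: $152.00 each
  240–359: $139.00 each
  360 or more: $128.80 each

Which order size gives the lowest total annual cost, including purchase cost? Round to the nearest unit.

Holding cost per unit per year at price C is H = 0.34·C.
Evaluate total cost at each tier's feasible EOQ or, if the EOQ is below the tier, at the tier's minimum quantity.
EOQ at $152.00 = 168.2 (feasible in tier 1): TC = 5,499×$152.00 + (5,499/168.2)×133 + (168.2/2)×0.34×$152.00 = $844,542.49.
EOQ at $139.00 = 175.9 < 240, so use break Q=240: TC = 5,499×$139.00 + (5,499/240.0)×133 + (240.0/2)×0.34×$139.00 = $773,079.56.
EOQ at $128.80 = 182.8 < 360, so use break Q=360: TC = 5,499×$128.80 + (5,499/360.0)×133 + (360.0/2)×0.34×$128.80 = $718,185.34.
Lowest total cost is $718,185.34 at Q = 360.0.

Q* ≈ 360 bags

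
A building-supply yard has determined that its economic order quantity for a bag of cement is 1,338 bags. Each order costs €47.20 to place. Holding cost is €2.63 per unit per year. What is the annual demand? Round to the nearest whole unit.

D ≈ 49,877 bags per year

Squaring Q* = √(2DS/H) gives Q*² = 2DS/H.
From Q* = √(2DS/H): D = Q*²H / (2S) = 1,338² × 2.63 / (2 × 47.2) = 49876.501.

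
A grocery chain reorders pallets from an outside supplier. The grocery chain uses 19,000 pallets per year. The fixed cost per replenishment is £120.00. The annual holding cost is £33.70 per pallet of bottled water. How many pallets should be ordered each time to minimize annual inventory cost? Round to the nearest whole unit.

Q* ≈ 368 pallets

EOQ = √(2DS / H) = √(2 × 19,000 × 120 / 33.7).
= √(4,560,000 / 33.7) = √135,311.5727 ≈ 367.847.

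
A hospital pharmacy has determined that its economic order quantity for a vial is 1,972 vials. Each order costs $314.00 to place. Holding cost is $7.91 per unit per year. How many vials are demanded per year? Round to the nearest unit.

Invert the EOQ relation Q*² = 2DS/H.
From Q* = √(2DS/H): D = Q*²H / (2S) = 1,972² × 7.91 / (2 × 314) = 48981.340.

D ≈ 48,981 vials per year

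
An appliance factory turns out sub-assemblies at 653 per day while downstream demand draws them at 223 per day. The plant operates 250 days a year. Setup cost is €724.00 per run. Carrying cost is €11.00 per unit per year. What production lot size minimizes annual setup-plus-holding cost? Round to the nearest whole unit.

Q* ≈ 3,338 sub-assemblies

Annual demand D = 223 × 250 = 55,750.
Production build-up factor (1 − d/p) = 1 − 223/653 = 0.6585.
Q* = √(2DS / (H(1 − d/p))) = √(2 × 55,750 × 724 / (11 × 0.6585)).
= √(80,726,000 / 7.2435) ≈ 3338.357.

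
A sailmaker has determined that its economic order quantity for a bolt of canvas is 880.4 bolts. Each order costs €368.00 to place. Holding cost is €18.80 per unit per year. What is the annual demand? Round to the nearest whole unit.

D ≈ 19,799 bolts per year

Squaring Q* = √(2DS/H) gives Q*² = 2DS/H.
From Q* = √(2DS/H): D = Q*²H / (2S) = 880.4² × 18.8 / (2 × 368) = 19798.856.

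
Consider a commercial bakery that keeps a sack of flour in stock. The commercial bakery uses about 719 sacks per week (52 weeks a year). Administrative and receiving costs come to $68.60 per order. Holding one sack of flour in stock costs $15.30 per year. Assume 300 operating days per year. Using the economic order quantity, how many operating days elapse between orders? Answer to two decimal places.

Annual demand D = 719 × 52 = 37,388.
Q* = √(2DS/H) = √(2 × 37,388 × 68.6 / 15.3) ≈ 579.03.
Cycle time = Q*/D × 300 = 579.03 / 37,388 × 300 ≈ 4.646 days.

T ≈ 4.65 days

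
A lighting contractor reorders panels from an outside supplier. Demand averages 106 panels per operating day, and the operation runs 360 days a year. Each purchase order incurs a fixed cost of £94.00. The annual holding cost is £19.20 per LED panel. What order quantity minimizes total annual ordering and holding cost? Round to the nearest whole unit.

Q* ≈ 611 panels

Annual demand D = 106 × 360 = 38,160.
EOQ = √(2DS / H) = √(2 × 38,160 × 94 / 19.2).
= √(7,174,080 / 19.2) = √373,650 ≈ 611.269.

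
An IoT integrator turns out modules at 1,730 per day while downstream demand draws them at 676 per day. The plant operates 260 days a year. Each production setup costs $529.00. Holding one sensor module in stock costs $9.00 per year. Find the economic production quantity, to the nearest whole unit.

Annual demand D = 676 × 260 = 175,760.
Production build-up factor (1 − d/p) = 1 − 676/1,730 = 0.6092.
Q* = √(2DS / (H(1 − d/p))) = √(2 × 175,760 × 529 / (9 × 0.6092)).
= √(185,954,080 / 5.4832) ≈ 5823.504.

Q* ≈ 5,824 modules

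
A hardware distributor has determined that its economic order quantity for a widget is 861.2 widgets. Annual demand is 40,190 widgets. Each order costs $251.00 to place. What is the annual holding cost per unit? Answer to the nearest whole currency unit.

H ≈ $27

Invert the EOQ relation Q*² = 2DS/H.
From Q* = √(2DS/H): H = 2DS / Q*² = 2 × 40,190 × 251 / 861.2² = 27.2028.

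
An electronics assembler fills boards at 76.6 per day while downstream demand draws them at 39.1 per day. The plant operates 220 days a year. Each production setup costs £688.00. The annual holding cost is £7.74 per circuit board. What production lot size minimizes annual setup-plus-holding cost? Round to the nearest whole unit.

Q* ≈ 1,767 boards

Annual demand D = 39.1 × 220 = 8,602.
Production build-up factor (1 − d/p) = 1 − 39.1/76.6 = 0.4896.
Q* = √(2DS / (H(1 − d/p))) = √(2 × 8,602 × 688 / (7.74 × 0.4896)).
= √(11,836,352 / 3.7892) ≈ 1767.410.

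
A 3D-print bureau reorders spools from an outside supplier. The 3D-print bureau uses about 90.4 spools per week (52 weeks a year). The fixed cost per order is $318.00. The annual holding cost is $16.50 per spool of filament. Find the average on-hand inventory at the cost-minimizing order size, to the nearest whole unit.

Annual demand D = 90.4 × 52 = 4,700.8.
EOQ = √(2DS/H) = √(2 × 4,700.8 × 318 / 16.5) ≈ 425.67.
Average inventory = Q*/2 ≈ 425.67 / 2 = 212.835.

Average inventory ≈ 213 spools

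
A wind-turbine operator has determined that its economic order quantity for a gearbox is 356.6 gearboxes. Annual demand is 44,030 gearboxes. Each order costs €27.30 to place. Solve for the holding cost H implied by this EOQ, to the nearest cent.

The basic EOQ model gives Q* = √(2DS/H); rearrange for the unknown.
From Q* = √(2DS/H): H = 2DS / Q*² = 2 × 44,030 × 27.3 / 356.6² = 18.9051.

H ≈ €18.91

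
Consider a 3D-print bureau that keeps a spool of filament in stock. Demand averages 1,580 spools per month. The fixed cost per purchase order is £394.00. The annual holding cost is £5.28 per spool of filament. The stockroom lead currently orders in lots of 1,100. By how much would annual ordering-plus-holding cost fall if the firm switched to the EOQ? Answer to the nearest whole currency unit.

Annual demand D = 1,580 × 12 = 18,960.
EOQ = √(2DS/H) = √(2 × 18,960 × 394 / 5.28) ≈ 1682.15.
Cost at Q* = (D/Q*)S + (Q*/2)H = √(2DSH) ≈ £8,881.76.
Cost at Q = 1,100: (18,960/1,100)×394 + (1,100/2)×5.28 = £6,791.13 + £2,904.00 = £9,695.13.
Excess = £9,695.13 − £8,881.76 = £813.36.

Extra cost ≈ £813 per year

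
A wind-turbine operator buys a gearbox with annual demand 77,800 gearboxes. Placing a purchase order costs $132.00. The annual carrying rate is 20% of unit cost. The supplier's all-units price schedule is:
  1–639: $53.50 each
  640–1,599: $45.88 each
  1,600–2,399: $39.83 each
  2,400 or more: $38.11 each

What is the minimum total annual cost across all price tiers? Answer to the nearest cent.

Holding cost per unit per year at price C is H = 0.20·C.
Evaluate total cost at each tier's feasible EOQ or, if the EOQ is below the tier, at the tier's minimum quantity.
Tier 1 ($53.50): EOQ = 1385.5 exceeds tier's upper bound 639, so this tier is dominated.
EOQ at $45.88 = 1496.1 (feasible in tier 2): TC = 77,800×$45.88 + (77,800/1496.1)×132 + (1496.1/2)×0.20×$45.88 = $3,583,192.35.
EOQ at $39.83 = 1605.7 (feasible in tier 3): TC = 77,800×$39.83 + (77,800/1605.7)×132 + (1605.7/2)×0.20×$39.83 = $3,111,565.22.
EOQ at $38.11 = 1641.6 < 2400, so use break Q=2400: TC = 77,800×$38.11 + (77,800/2400.0)×132 + (2400.0/2)×0.20×$38.11 = $2,978,383.40.
Lowest total cost among the candidates is at Q = 2400.0.

TC* ≈ $2,978,383.40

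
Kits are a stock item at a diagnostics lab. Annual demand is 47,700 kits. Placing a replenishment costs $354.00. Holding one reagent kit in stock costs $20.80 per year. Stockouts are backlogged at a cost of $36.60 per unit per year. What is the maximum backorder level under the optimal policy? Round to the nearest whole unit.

With planned backorders, Q* = √(2DS/H) · √((H+B)/B).
√(2DS/H) = √(2 × 47,700 × 354 / 20.8) = 1274.219.
√((H+B)/B) = √((20.8+36.6)/36.6) = 1.2523.
Q* ≈ 1595.731.
S* = Q* · H/(H+B) = 1595.731 × 20.8/57.4 ≈ 578.244.

S* ≈ 578 kits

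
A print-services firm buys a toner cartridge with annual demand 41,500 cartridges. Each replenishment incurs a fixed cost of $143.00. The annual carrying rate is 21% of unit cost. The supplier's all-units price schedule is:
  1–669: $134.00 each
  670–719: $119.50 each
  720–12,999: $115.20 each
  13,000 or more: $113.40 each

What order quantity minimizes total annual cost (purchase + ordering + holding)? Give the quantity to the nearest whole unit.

Holding cost per unit per year at price C is H = 0.21·C.
For each price level, check whether its EOQ is feasible; otherwise the best quantity at that price is the breakpoint.
EOQ at $134.00 = 649.4 (feasible in tier 1): TC = 41,500×$134.00 + (41,500/649.4)×143 + (649.4/2)×0.21×$134.00 = $5,579,275.49.
EOQ at $119.50 = 687.7 (feasible in tier 2): TC = 41,500×$119.50 + (41,500/687.7)×143 + (687.7/2)×0.21×$119.50 = $4,976,508.41.
EOQ at $115.20 = 700.4 < 720, so use break Q=720: TC = 41,500×$115.20 + (41,500/720.0)×143 + (720.0/2)×0.21×$115.20 = $4,797,751.48.
EOQ at $113.40 = 706.0 < 13000, so use break Q=13000: TC = 41,500×$113.40 + (41,500/13000.0)×143 + (13000.0/2)×0.21×$113.40 = $4,861,347.50.
Lowest total cost is $4,797,751.48 at Q = 720.0.

Q* ≈ 720 cartridges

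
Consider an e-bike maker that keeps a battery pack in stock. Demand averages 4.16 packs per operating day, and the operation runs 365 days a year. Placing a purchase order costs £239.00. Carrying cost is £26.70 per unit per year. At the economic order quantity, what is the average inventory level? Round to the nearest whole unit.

Annual demand D = 4.16 × 365 = 1,518.4.
Q* = √(2DS/H) = √(2 × 1,518.4 × 239 / 26.7) ≈ 164.87.
Average inventory = Q*/2 ≈ 164.87 / 2 = 82.437.

Average inventory ≈ 82 packs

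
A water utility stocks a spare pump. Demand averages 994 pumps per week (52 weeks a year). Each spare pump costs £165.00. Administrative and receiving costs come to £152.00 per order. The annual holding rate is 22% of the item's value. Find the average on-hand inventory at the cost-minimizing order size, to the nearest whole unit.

Annual demand D = 994 × 52 = 51,688.
Holding cost H = 0.22 × £165.00 = £36.3000 per unit per year.
Q* = √(2DS/H) = √(2 × 51,688 × 152 / 36.3) ≈ 657.93.
Average inventory = Q*/2 ≈ 657.93 / 2 = 328.964.

Average inventory ≈ 329 pumps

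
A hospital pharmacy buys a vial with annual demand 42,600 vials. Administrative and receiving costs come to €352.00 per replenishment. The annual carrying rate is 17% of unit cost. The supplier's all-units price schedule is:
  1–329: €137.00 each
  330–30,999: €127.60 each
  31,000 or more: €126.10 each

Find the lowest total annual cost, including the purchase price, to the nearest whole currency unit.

TC* ≈ €5,461,266

Holding cost per unit per year at price C is H = 0.17·C.
Evaluate total cost at each tier's feasible EOQ or, if the EOQ is below the tier, at the tier's minimum quantity.
Tier 1 (€137.00): EOQ = 1134.8 exceeds tier's upper bound 329, so this tier is dominated.
EOQ at €127.60 = 1175.8 (feasible in tier 2): TC = 42,600×€127.60 + (42,600/1175.8)×352 + (1175.8/2)×0.17×€127.60 = €5,461,265.92.
EOQ at €126.10 = 1182.8 < 31000, so use break Q=31000: TC = 42,600×€126.10 + (42,600/31000.0)×352 + (31000.0/2)×0.17×€126.10 = €5,704,617.22.
Lowest total cost among the candidates is at Q = 1175.8.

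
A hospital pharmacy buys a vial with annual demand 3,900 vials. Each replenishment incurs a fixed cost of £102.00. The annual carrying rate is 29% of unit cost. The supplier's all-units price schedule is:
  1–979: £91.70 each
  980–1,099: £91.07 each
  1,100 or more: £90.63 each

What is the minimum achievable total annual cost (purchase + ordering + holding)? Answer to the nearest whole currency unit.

TC* ≈ £362,230

Holding cost per unit per year at price C is H = 0.29·C.
For each price level, check whether its EOQ is feasible; otherwise the best quantity at that price is the breakpoint.
EOQ at £91.70 = 173.0 (feasible in tier 1): TC = 3,900×£91.70 + (3,900/173.0)×102 + (173.0/2)×0.29×£91.70 = £362,229.72.
EOQ at £91.07 = 173.6 < 980, so use break Q=980: TC = 3,900×£91.07 + (3,900/980.0)×102 + (980.0/2)×0.29×£91.07 = £368,519.97.
EOQ at £90.63 = 174.0 < 1100, so use break Q=1100: TC = 3,900×£90.63 + (3,900/1100.0)×102 + (1100.0/2)×0.29×£90.63 = £368,274.12.
Lowest total cost among the candidates is at Q = 173.0.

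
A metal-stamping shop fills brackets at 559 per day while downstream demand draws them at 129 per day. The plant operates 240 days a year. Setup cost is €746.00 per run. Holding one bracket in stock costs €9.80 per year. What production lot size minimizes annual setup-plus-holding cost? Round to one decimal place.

Annual demand D = 129 × 240 = 30,960.
Production build-up factor (1 − d/p) = 1 − 129/559 = 0.7692.
Q* = √(2DS / (H(1 − d/p))) = √(2 × 30,960 × 746 / (9.8 × 0.7692)).
= √(46,192,320 / 7.5385) ≈ 2475.389.

Q* ≈ 2,475.4 brackets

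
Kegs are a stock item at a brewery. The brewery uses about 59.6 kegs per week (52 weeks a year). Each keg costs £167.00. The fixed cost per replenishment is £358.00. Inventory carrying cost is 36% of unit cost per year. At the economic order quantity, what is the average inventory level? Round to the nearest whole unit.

Average inventory ≈ 96 kegs

Annual demand D = 59.6 × 52 = 3,099.2.
Holding cost H = 0.36 × £167.00 = £60.1200 per unit per year.
The optimal lot size = √(2DS/H) = √(2 × 3,099.2 × 358 / 60.12) ≈ 192.12.
Average inventory = Q*/2 ≈ 192.12 / 2 = 96.060.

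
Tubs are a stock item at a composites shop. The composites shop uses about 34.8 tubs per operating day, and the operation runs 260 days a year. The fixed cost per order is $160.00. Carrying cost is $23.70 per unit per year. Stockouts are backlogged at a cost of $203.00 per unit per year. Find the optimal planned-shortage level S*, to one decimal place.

Annual demand D = 34.8 × 260 = 9,048.
With planned backorders, Q* = √(2DS/H) · √((H+B)/B).
√(2DS/H) = √(2 × 9,048 × 160 / 23.7) = 349.524.
√((H+B)/B) = √((23.7+203)/203) = 1.0568.
Q* ≈ 369.364.
S* = Q* · H/(H+B) = 369.364 × 23.7/226.7 ≈ 38.615.

S* ≈ 38.6 tubs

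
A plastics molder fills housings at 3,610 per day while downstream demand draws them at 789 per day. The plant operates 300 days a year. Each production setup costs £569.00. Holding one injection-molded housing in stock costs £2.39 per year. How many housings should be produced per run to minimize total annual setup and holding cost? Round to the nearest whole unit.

Q* ≈ 12,009 housings

Annual demand D = 789 × 300 = 236,700.
Production build-up factor (1 − d/p) = 1 − 789/3,610 = 0.7814.
Q* = √(2DS / (H(1 − d/p))) = √(2 × 236,700 × 569 / (2.39 × 0.7814)).
= √(269,364,600 / 1.8676) ≈ 12009.457.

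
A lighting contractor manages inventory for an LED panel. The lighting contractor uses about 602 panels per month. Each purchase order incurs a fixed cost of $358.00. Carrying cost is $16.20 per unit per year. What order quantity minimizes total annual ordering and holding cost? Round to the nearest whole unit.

Q* ≈ 565 panels

Annual demand D = 602 × 12 = 7,224.
EOQ = √(2DS / H) = √(2 × 7,224 × 358 / 16.2).
= √(5,172,384 / 16.2) = √319,282.963 ≈ 565.051.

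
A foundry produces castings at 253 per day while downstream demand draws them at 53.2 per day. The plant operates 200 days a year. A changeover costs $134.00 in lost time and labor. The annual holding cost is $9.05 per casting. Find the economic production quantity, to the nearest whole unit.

Annual demand D = 53.2 × 200 = 10,640.
Production build-up factor (1 − d/p) = 1 − 53.2/253 = 0.7897.
Q* = √(2DS / (H(1 − d/p))) = √(2 × 10,640 × 134 / (9.05 × 0.7897)).
= √(2,851,520 / 7.147) ≈ 631.650.

Q* ≈ 632 castings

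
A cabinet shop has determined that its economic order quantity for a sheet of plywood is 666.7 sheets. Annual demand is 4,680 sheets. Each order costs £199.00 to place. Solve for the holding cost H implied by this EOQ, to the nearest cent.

The basic EOQ model gives Q* = √(2DS/H); rearrange for the unknown.
From Q* = √(2DS/H): H = 2DS / Q*² = 2 × 4,680 × 199 / 666.7² = 4.1905.

H ≈ £4.19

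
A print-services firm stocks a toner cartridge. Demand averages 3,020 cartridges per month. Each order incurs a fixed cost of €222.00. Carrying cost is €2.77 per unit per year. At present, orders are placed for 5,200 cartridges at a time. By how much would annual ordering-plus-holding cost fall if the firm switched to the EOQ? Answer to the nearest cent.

Annual demand D = 3,020 × 12 = 36,240.
EOQ = √(2DS/H) = √(2 × 36,240 × 222 / 2.77) ≈ 2410.16.
Cost at Q* = (D/Q*)S + (Q*/2)H = √(2DSH) ≈ €6,676.14.
Cost at Q = 5,200: (36,240/5,200)×222 + (5,200/2)×2.77 = €1,547.17 + €7,202.00 = €8,749.17.
Excess = €8,749.17 − €6,676.14 = €2,073.03.

Extra cost ≈ €2,073.03 per year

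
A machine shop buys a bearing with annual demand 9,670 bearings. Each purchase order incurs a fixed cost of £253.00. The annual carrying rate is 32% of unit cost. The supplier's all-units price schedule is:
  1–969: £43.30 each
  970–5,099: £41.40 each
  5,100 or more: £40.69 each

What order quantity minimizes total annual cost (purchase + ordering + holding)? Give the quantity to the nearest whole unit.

Holding cost per unit per year at price C is H = 0.32·C.
Evaluate total cost at each tier's feasible EOQ or, if the EOQ is below the tier, at the tier's minimum quantity.
EOQ at £43.30 = 594.3 (feasible in tier 1): TC = 9,670×£43.30 + (9,670/594.3)×253 + (594.3/2)×0.32×£43.30 = £426,944.93.
EOQ at £41.40 = 607.7 < 970, so use break Q=970: TC = 9,670×£41.40 + (9,670/970.0)×253 + (970.0/2)×0.32×£41.40 = £409,285.46.
EOQ at £40.69 = 613.0 < 5100, so use break Q=5100: TC = 9,670×£40.69 + (9,670/5100.0)×253 + (5100.0/2)×0.32×£40.69 = £427,155.05.
Lowest total cost is £409,285.46 at Q = 970.0.

Q* ≈ 970 bearings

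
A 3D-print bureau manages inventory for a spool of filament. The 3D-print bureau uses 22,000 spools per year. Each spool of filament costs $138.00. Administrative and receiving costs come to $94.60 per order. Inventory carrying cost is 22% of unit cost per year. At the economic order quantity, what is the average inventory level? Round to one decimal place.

Average inventory ≈ 185.1 spools

Holding cost H = 0.22 × $138.00 = $30.3600 per unit per year.
Q* = √(2DS/H) = √(2 × 22,000 × 94.6 / 30.36) ≈ 370.27.
Average inventory = Q*/2 ≈ 370.27 / 2 = 185.136.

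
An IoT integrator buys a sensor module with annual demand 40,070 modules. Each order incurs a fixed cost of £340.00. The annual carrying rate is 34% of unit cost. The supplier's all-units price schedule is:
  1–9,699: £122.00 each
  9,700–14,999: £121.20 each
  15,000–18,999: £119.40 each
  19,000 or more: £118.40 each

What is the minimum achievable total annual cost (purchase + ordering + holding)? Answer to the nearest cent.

Holding cost per unit per year at price C is H = 0.34·C.
For each price level, check whether its EOQ is feasible; otherwise the best quantity at that price is the breakpoint.
EOQ at £122.00 = 810.5 (feasible in tier 1): TC = 40,070×£122.00 + (40,070/810.5)×340 + (810.5/2)×0.34×£122.00 = £4,922,158.90.
EOQ at £121.20 = 813.2 < 9700, so use break Q=9700: TC = 40,070×£121.20 + (40,070/9700.0)×340 + (9700.0/2)×0.34×£121.20 = £5,057,747.32.
EOQ at £119.40 = 819.3 < 15000, so use break Q=15000: TC = 40,070×£119.40 + (40,070/15000.0)×340 + (15000.0/2)×0.34×£119.40 = £5,089,736.25.
EOQ at £118.40 = 822.7 < 19000, so use break Q=19000: TC = 40,070×£118.40 + (40,070/19000.0)×340 + (19000.0/2)×0.34×£118.40 = £5,127,437.04.
Lowest total cost among the candidates is at Q = 810.5.

TC* ≈ £4,922,158.90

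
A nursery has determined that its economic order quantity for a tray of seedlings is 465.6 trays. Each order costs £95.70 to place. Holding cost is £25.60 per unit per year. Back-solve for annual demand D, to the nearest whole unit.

Squaring Q* = √(2DS/H) gives Q*² = 2DS/H.
From Q* = √(2DS/H): D = Q*²H / (2S) = 465.6² × 25.6 / (2 × 95.7) = 28995.058.

D ≈ 28,995 trays per year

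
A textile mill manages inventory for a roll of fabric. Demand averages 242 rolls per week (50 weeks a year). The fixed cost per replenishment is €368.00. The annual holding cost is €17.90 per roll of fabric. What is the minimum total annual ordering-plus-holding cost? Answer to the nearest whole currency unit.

TC* ≈ €12,626

Annual demand D = 242 × 50 = 12,100.
Q* = √(2DS/H) = √(2 × 12,100 × 368 / 17.9) ≈ 705.35.
At the optimum the two cost components are equal, so total cost = 2·(Q*/2)H = Q*·H.
Minimum total = √(2DSH) = √(2 × 12,100 × 368 × 17.9) ≈ 12625.777.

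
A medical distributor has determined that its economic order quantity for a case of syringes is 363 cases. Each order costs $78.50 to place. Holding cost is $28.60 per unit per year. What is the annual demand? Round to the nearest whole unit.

The basic EOQ model gives Q* = √(2DS/H); rearrange for the unknown.
From Q* = √(2DS/H): D = Q*²H / (2S) = 363² × 28.6 / (2 × 78.5) = 24003.780.

D ≈ 24,004 cases per year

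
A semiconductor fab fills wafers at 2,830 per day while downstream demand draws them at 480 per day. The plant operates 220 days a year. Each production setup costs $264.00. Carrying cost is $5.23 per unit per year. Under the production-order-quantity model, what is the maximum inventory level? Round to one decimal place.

I_max ≈ 2,975.4 wafers

Annual demand D = 480 × 220 = 105,600.
Production build-up factor (1 − d/p) = 1 − 480/2,830 = 0.8304.
Q* = √(2DS / (H(1 − d/p))) = √(2 × 105,600 × 264 / (5.23 × 0.8304)).
= √(55,756,800 / 4.3429) ≈ 3583.087.
Maximum inventory = Q*(1 − d/p) = 3583.087 × 0.8304 ≈ 2975.355.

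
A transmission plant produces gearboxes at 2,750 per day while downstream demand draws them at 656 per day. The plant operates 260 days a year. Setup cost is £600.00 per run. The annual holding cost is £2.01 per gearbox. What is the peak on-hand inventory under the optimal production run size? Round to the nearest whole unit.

Annual demand D = 656 × 260 = 170,560.
Production build-up factor (1 − d/p) = 1 − 656/2,750 = 0.7615.
Q* = √(2DS / (H(1 − d/p))) = √(2 × 170,560 × 600 / (2.01 × 0.7615)).
= √(204,672,000 / 1.5305) ≈ 11564.030.
Maximum inventory = Q*(1 − d/p) = 11564.030 × 0.7615 ≈ 8805.483.

I_max ≈ 8,805 gearboxes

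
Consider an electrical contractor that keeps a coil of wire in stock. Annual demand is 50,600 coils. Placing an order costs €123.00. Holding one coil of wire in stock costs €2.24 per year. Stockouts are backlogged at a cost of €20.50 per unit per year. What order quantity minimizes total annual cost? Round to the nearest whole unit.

With planned backorders, Q* = √(2DS/H) · √((H+B)/B).
√(2DS/H) = √(2 × 50,600 × 123 / 2.24) = 2357.321.
√((H+B)/B) = √((2.24+20.5)/20.5) = 1.0532.
Q* ≈ 2482.774.

Q* ≈ 2,483 coils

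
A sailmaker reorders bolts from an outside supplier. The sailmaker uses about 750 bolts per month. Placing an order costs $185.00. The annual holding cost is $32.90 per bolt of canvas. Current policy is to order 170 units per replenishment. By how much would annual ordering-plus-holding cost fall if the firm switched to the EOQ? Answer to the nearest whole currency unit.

Annual demand D = 750 × 12 = 9,000.
EOQ = √(2DS/H) = √(2 × 9,000 × 185 / 32.9) ≈ 318.14.
Cost at Q* = (D/Q*)S + (Q*/2)H = √(2DSH) ≈ $10,466.95.
Cost at Q = 170: (9,000/170)×185 + (170/2)×32.9 = $9,794.12 + $2,796.50 = $12,590.62.
Excess = $12,590.62 − $10,466.95 = $2,123.67.

Extra cost ≈ $2,124 per year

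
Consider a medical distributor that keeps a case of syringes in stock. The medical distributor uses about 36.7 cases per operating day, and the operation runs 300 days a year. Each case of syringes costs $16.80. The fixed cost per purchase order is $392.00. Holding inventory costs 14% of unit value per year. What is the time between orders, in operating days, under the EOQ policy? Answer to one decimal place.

Annual demand D = 36.7 × 300 = 11,010.
Holding cost H = 0.14 × $16.80 = $2.3520 per unit per year.
EOQ = √(2DS/H) = √(2 × 11,010 × 392 / 2.352) ≈ 1915.72.
Cycle time = Q*/D × 300 = 1915.72 / 11,010 × 300 ≈ 52.200 days.

T ≈ 52.2 days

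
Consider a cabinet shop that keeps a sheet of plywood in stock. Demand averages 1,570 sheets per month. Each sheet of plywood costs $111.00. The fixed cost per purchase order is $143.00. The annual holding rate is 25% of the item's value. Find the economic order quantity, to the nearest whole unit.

Annual demand D = 1,570 × 12 = 18,840.
Holding cost H = 0.25 × $111.00 = $27.7500 per unit per year.
EOQ = √(2DS / H) = √(2 × 18,840 × 143 / 27.75).
= √(5,388,240 / 27.75) = √194,170.8108 ≈ 440.648.

Q* ≈ 441 sheets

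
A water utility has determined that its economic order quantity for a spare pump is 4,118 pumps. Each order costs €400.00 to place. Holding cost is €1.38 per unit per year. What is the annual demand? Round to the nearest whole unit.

The basic EOQ model gives Q* = √(2DS/H); rearrange for the unknown.
From Q* = √(2DS/H): D = Q*²H / (2S) = 4,118² × 1.38 / (2 × 400) = 29252.419.

D ≈ 29,252 pumps per year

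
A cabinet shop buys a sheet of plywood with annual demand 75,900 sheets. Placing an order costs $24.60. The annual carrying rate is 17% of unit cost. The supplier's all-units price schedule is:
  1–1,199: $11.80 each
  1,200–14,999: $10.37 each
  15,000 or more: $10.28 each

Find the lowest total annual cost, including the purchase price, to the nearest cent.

TC* ≈ $789,648.77

Holding cost per unit per year at price C is H = 0.17·C.
Candidates are each tier's EOQ (if it falls in that tier) and each price-break quantity.
Tier 1 ($11.80): EOQ = 1364.4 exceeds tier's upper bound 1199, so this tier is dominated.
EOQ at $10.37 = 1455.4 (feasible in tier 2): TC = 75,900×$10.37 + (75,900/1455.4)×24.6 + (1455.4/2)×0.17×$10.37 = $789,648.77.
EOQ at $10.28 = 1461.8 < 15000, so use break Q=15000: TC = 75,900×$10.28 + (75,900/15000.0)×24.6 + (15000.0/2)×0.17×$10.28 = $793,483.48.
Lowest total cost among the candidates is at Q = 1455.4.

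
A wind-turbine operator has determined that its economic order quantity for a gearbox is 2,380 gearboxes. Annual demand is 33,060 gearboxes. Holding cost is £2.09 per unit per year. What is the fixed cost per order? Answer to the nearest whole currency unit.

The basic EOQ model gives Q* = √(2DS/H); rearrange for the unknown.
From Q* = √(2DS/H): S = Q*²H / (2D) = 2,380² × 2.09 / (2 × 33,060) = 179.0471.

S ≈ £179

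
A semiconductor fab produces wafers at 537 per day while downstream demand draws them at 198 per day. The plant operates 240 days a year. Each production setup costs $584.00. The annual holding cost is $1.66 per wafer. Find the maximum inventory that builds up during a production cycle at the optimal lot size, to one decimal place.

Annual demand D = 198 × 240 = 47,520.
Production build-up factor (1 − d/p) = 1 − 198/537 = 0.6313.
Q* = √(2DS / (H(1 − d/p))) = √(2 × 47,520 × 584 / (1.66 × 0.6313)).
= √(55,503,360 / 1.0479) ≈ 7277.679.
Maximum inventory = Q*(1 − d/p) = 7277.679 × 0.6313 ≈ 4594.289.

I_max ≈ 4,594.3 wafers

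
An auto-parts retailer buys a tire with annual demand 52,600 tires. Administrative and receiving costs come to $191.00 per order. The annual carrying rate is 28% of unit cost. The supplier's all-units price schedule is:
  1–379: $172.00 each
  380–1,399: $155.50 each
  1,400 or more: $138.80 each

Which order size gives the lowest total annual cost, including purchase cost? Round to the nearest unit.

Holding cost per unit per year at price C is H = 0.28·C.
Candidates are each tier's EOQ (if it falls in that tier) and each price-break quantity.
Tier 1 ($172.00): EOQ = 645.9 exceeds tier's upper bound 379, so this tier is dominated.
EOQ at $155.50 = 679.3 (feasible in tier 2): TC = 52,600×$155.50 + (52,600/679.3)×191 + (679.3/2)×0.28×$155.50 = $8,208,878.00.
EOQ at $138.80 = 719.0 < 1400, so use break Q=1400: TC = 52,600×$138.80 + (52,600/1400.0)×191 + (1400.0/2)×0.28×$138.80 = $7,335,260.94.
Lowest total cost is $7,335,260.94 at Q = 1400.0.

Q* ≈ 1,400 tires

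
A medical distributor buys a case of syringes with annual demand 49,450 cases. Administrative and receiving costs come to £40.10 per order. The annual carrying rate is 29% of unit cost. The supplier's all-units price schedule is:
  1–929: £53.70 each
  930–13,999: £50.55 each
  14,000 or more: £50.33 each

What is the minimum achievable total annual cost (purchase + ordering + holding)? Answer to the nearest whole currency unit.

Holding cost per unit per year at price C is H = 0.29·C.
Evaluate total cost at each tier's feasible EOQ or, if the EOQ is below the tier, at the tier's minimum quantity.
EOQ at £53.70 = 504.6 (feasible in tier 1): TC = 49,450×£53.70 + (49,450/504.6)×40.1 + (504.6/2)×0.29×£53.70 = £2,663,323.80.
EOQ at £50.55 = 520.1 < 930, so use break Q=930: TC = 49,450×£50.55 + (49,450/930.0)×40.1 + (930.0/2)×0.29×£50.55 = £2,508,646.37.
EOQ at £50.33 = 521.3 < 14000, so use break Q=14000: TC = 49,450×£50.33 + (49,450/14000.0)×40.1 + (14000.0/2)×0.29×£50.33 = £2,591,130.04.
Lowest total cost among the candidates is at Q = 930.0.

TC* ≈ £2,508,646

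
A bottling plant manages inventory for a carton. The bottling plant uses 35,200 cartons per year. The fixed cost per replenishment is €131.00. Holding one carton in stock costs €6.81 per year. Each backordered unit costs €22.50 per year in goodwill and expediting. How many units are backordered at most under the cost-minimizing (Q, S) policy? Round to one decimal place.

S* ≈ 308.6 cartons

With planned backorders, Q* = √(2DS/H) · √((H+B)/B).
√(2DS/H) = √(2 × 35,200 × 131 / 6.81) = 1163.720.
√((H+B)/B) = √((6.81+22.5)/22.5) = 1.1413.
Q* ≈ 1328.205.
S* = Q* · H/(H+B) = 1328.205 × 6.81/29.31 ≈ 308.600.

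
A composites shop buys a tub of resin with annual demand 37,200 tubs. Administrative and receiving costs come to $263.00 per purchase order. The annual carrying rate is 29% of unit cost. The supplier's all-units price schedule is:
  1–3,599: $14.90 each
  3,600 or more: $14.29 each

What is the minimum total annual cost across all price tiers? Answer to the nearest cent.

Holding cost per unit per year at price C is H = 0.29·C.
Candidates are each tier's EOQ (if it falls in that tier) and each price-break quantity.
EOQ at $14.90 = 2128.0 (feasible in tier 1): TC = 37,200×$14.90 + (37,200/2128.0)×263 + (2128.0/2)×0.29×$14.90 = $563,475.10.
EOQ at $14.29 = 2172.9 < 3600, so use break Q=3600: TC = 37,200×$14.29 + (37,200/3600.0)×263 + (3600.0/2)×0.29×$14.29 = $541,765.05.
Lowest total cost among the candidates is at Q = 3600.0.

TC* ≈ $541,765.05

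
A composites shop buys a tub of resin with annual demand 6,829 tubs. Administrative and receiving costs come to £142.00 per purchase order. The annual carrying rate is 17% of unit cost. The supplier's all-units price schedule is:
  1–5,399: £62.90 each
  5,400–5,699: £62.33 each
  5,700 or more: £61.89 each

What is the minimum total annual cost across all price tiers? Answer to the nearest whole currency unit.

Holding cost per unit per year at price C is H = 0.17·C.
Evaluate total cost at each tier's feasible EOQ or, if the EOQ is below the tier, at the tier's minimum quantity.
EOQ at £62.90 = 425.9 (feasible in tier 1): TC = 6,829×£62.90 + (6,829/425.9)×142 + (425.9/2)×0.17×£62.90 = £434,098.04.
EOQ at £62.33 = 427.8 < 5400, so use break Q=5400: TC = 6,829×£62.33 + (6,829/5400.0)×142 + (5400.0/2)×0.17×£62.33 = £454,440.62.
EOQ at £61.89 = 429.3 < 5700, so use break Q=5700: TC = 6,829×£61.89 + (6,829/5700.0)×142 + (5700.0/2)×0.17×£61.89 = £452,802.64.
Lowest total cost among the candidates is at Q = 425.9.

TC* ≈ £434,098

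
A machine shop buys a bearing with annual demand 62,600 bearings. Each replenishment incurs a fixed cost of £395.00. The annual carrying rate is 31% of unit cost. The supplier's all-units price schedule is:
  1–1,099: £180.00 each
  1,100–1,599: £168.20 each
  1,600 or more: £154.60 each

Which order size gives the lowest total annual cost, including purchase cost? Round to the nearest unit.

Q* ≈ 1,600 bearings

Holding cost per unit per year at price C is H = 0.31·C.
Candidates are each tier's EOQ (if it falls in that tier) and each price-break quantity.
EOQ at £180.00 = 941.4 (feasible in tier 1): TC = 62,600×£180.00 + (62,600/941.4)×395 + (941.4/2)×0.31×£180.00 = £11,320,531.26.
EOQ at £168.20 = 973.9 < 1100, so use break Q=1100: TC = 62,600×£168.20 + (62,600/1100.0)×395 + (1100.0/2)×0.31×£168.20 = £10,580,477.19.
EOQ at £154.60 = 1015.8 < 1600, so use break Q=1600: TC = 62,600×£154.60 + (62,600/1600.0)×395 + (1600.0/2)×0.31×£154.60 = £9,731,755.18.
Lowest total cost is £9,731,755.18 at Q = 1600.0.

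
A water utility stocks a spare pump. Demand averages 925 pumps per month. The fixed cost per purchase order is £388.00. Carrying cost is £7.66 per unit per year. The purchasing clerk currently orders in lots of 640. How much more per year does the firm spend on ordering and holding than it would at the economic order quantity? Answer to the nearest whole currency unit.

Extra cost ≈ £1,058 per year

Annual demand D = 925 × 12 = 11,100.
EOQ = √(2DS/H) = √(2 × 11,100 × 388 / 7.66) ≈ 1060.42.
Cost at Q* = (D/Q*)S + (Q*/2)H = √(2DSH) ≈ £8,122.82.
Cost at Q = 640: (11,100/640)×388 + (640/2)×7.66 = £6,729.38 + £2,451.20 = £9,180.58.
Excess = £9,180.58 − £8,122.82 = £1,057.76.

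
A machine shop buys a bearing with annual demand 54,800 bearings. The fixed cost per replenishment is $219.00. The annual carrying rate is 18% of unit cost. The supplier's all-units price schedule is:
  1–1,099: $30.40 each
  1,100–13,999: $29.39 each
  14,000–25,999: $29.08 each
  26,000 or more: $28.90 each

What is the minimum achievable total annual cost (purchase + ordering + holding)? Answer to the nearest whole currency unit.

TC* ≈ $1,621,840

Holding cost per unit per year at price C is H = 0.18·C.
Evaluate total cost at each tier's feasible EOQ or, if the EOQ is below the tier, at the tier's minimum quantity.
Tier 1 ($30.40): EOQ = 2094.4 exceeds tier's upper bound 1099, so this tier is dominated.
EOQ at $29.39 = 2130.1 (feasible in tier 2): TC = 54,800×$29.39 + (54,800/2130.1)×219 + (2130.1/2)×0.18×$29.39 = $1,621,840.43.
EOQ at $29.08 = 2141.4 < 14000, so use break Q=14000: TC = 54,800×$29.08 + (54,800/14000.0)×219 + (14000.0/2)×0.18×$29.08 = $1,631,082.03.
EOQ at $28.90 = 2148.0 < 26000, so use break Q=26000: TC = 54,800×$28.90 + (54,800/26000.0)×219 + (26000.0/2)×0.18×$28.90 = $1,651,807.58.
Lowest total cost among the candidates is at Q = 2130.1.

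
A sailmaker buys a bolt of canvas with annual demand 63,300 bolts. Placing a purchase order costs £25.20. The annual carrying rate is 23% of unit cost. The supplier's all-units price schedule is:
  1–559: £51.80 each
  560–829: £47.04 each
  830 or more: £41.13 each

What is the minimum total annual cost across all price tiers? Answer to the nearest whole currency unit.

Holding cost per unit per year at price C is H = 0.23·C.
Evaluate total cost at each tier's feasible EOQ or, if the EOQ is below the tier, at the tier's minimum quantity.
EOQ at £51.80 = 517.5 (feasible in tier 1): TC = 63,300×£51.80 + (63,300/517.5)×25.2 + (517.5/2)×0.23×£51.80 = £3,285,105.18.
EOQ at £47.04 = 543.0 < 560, so use break Q=560: TC = 63,300×£47.04 + (63,300/560.0)×25.2 + (560.0/2)×0.23×£47.04 = £2,983,509.88.
EOQ at £41.13 = 580.7 < 830, so use break Q=830: TC = 63,300×£41.13 + (63,300/830.0)×25.2 + (830.0/2)×0.23×£41.13 = £2,609,376.74.
Lowest total cost among the candidates is at Q = 830.0.

TC* ≈ £2,609,377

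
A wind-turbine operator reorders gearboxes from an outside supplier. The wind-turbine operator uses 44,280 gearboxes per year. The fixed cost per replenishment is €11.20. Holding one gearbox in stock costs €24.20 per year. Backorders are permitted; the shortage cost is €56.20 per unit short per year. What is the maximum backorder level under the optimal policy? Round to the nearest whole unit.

S* ≈ 73 gearboxes

With planned backorders, Q* = √(2DS/H) · √((H+B)/B).
√(2DS/H) = √(2 × 44,280 × 11.2 / 24.2) = 202.451.
√((H+B)/B) = √((24.2+56.2)/56.2) = 1.1961.
Q* ≈ 242.148.
S* = Q* · H/(H+B) = 242.148 × 24.2/80.4 ≈ 72.885.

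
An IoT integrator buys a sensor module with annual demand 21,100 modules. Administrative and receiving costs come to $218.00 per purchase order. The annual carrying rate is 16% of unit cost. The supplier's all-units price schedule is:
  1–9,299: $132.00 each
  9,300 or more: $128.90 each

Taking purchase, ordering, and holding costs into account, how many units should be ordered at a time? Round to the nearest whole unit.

Q* ≈ 660 modules

Holding cost per unit per year at price C is H = 0.16·C.
For each price level, check whether its EOQ is feasible; otherwise the best quantity at that price is the breakpoint.
EOQ at $132.00 = 660.0 (feasible in tier 1): TC = 21,100×$132.00 + (21,100/660.0)×218 + (660.0/2)×0.16×$132.00 = $2,799,138.99.
EOQ at $128.90 = 667.9 < 9300, so use break Q=9300: TC = 21,100×$128.90 + (21,100/9300.0)×218 + (9300.0/2)×0.16×$128.90 = $2,816,186.20.
Lowest total cost is $2,799,138.99 at Q = 660.0.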